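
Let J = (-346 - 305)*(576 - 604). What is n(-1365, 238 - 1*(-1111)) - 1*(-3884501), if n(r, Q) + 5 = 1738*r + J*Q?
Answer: 26101698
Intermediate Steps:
J = 18228 (J = -651*(-28) = 18228)
n(r, Q) = -5 + 1738*r + 18228*Q (n(r, Q) = -5 + (1738*r + 18228*Q) = -5 + 1738*r + 18228*Q)
n(-1365, 238 - 1*(-1111)) - 1*(-3884501) = (-5 + 1738*(-1365) + 18228*(238 - 1*(-1111))) - 1*(-3884501) = (-5 - 2372370 + 18228*(238 + 1111)) + 3884501 = (-5 - 2372370 + 18228*1349) + 3884501 = (-5 - 2372370 + 24589572) + 3884501 = 22217197 + 3884501 = 26101698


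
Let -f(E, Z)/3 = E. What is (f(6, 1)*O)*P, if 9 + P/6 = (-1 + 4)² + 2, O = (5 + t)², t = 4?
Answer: -17496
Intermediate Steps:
f(E, Z) = -3*E
O = 81 (O = (5 + 4)² = 9² = 81)
P = 12 (P = -54 + 6*((-1 + 4)² + 2) = -54 + 6*(3² + 2) = -54 + 6*(9 + 2) = -54 + 6*11 = -54 + 66 = 12)
(f(6, 1)*O)*P = (-3*6*81)*12 = -18*81*12 = -1458*12 = -17496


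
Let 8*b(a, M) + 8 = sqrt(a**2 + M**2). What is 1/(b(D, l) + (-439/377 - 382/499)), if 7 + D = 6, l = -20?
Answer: -6636353366656/5252935538327 - 283122105032*sqrt(401)/5252935538327 ≈ -2.3427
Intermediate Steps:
D = -1 (D = -7 + 6 = -1)
b(a, M) = -1 + sqrt(M**2 + a**2)/8 (b(a, M) = -1 + sqrt(a**2 + M**2)/8 = -1 + sqrt(M**2 + a**2)/8)
1/(b(D, l) + (-439/377 - 382/499)) = 1/((-1 + sqrt((-20)**2 + (-1)**2)/8) + (-439/377 - 382/499)) = 1/((-1 + sqrt(400 + 1)/8) + (-439*1/377 - 382*1/499)) = 1/((-1 + sqrt(401)/8) + (-439/377 - 382/499)) = 1/((-1 + sqrt(401)/8) - 363075/188123) = 1/(-551198/188123 + sqrt(401)/8)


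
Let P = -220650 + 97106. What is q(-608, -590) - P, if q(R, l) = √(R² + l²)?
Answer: 123544 + 2*√179441 ≈ 1.2439e+5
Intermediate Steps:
P = -123544
q(-608, -590) - P = √((-608)² + (-590)²) - 1*(-123544) = √(369664 + 348100) + 123544 = √717764 + 123544 = 2*√179441 + 123544 = 123544 + 2*√179441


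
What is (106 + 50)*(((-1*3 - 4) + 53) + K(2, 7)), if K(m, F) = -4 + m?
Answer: 6864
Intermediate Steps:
(106 + 50)*(((-1*3 - 4) + 53) + K(2, 7)) = (106 + 50)*(((-1*3 - 4) + 53) + (-4 + 2)) = 156*(((-3 - 4) + 53) - 2) = 156*((-7 + 53) - 2) = 156*(46 - 2) = 156*44 = 6864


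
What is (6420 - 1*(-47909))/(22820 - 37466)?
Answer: -54329/14646 ≈ -3.7095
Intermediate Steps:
(6420 - 1*(-47909))/(22820 - 37466) = (6420 + 47909)/(-14646) = 54329*(-1/14646) = -54329/14646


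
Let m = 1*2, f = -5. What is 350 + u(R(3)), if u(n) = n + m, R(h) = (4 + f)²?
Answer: 353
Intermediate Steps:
m = 2
R(h) = 1 (R(h) = (4 - 5)² = (-1)² = 1)
u(n) = 2 + n (u(n) = n + 2 = 2 + n)
350 + u(R(3)) = 350 + (2 + 1) = 350 + 3 = 353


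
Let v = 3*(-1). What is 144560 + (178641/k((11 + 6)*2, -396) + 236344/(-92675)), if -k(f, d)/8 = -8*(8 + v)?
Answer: 860710256919/5931200 ≈ 1.4512e+5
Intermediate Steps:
v = -3
k(f, d) = 320 (k(f, d) = -(-64)*(8 - 3) = -(-64)*5 = -8*(-40) = 320)
144560 + (178641/k((11 + 6)*2, -396) + 236344/(-92675)) = 144560 + (178641/320 + 236344/(-92675)) = 144560 + (178641*(1/320) + 236344*(-1/92675)) = 144560 + (178641/320 - 236344/92675) = 144560 + 3295984919/5931200 = 860710256919/5931200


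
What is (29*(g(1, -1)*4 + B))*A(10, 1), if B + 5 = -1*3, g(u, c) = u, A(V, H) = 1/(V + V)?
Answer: -29/5 ≈ -5.8000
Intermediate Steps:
A(V, H) = 1/(2*V)
B = -8 (B = -5 - 1*3 = -5 - 3 = -8)
(29*(g(1, -1)*4 + B))*A(10, 1) = (29*(1*4 - 8))*((½)/10) = (29*(4 - 8))*((½)*(⅒)) = (29*(-4))*(1/20) = -116*1/20 = -29/5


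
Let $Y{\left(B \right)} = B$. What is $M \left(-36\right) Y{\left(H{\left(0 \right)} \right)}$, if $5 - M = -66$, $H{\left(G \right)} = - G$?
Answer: $0$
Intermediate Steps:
$M = 71$ ($M = 5 - -66 = 5 + 66 = 71$)
$M \left(-36\right) Y{\left(H{\left(0 \right)} \right)} = 71 \left(-36\right) \left(\left(-1\right) 0\right) = \left(-2556\right) 0 = 0$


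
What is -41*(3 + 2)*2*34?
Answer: -13940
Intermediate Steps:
-41*(3 + 2)*2*34 = -205*2*34 = -41*10*34 = -410*34 = -13940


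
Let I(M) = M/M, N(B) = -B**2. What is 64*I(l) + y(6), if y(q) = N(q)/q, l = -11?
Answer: 58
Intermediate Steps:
y(q) = -q (y(q) = (-q**2)/q = -q)
I(M) = 1
64*I(l) + y(6) = 64*1 - 1*6 = 64 - 6 = 58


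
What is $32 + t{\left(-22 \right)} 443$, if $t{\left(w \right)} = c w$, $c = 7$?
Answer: $-68190$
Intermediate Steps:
$t{\left(w \right)} = 7 w$
$32 + t{\left(-22 \right)} 443 = 32 + 7 \left(-22\right) 443 = 32 - 68222 = -68190$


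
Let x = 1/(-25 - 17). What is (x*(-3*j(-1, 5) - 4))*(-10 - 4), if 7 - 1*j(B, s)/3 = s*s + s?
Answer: 203/3 ≈ 67.667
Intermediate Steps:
j(B, s) = 21 - 3*s - 3*s² (j(B, s) = 21 - 3*(s*s + s) = 21 - 3*(s² + s) = 21 - 3*(s + s²) = 21 + (-3*s - 3*s²) = 21 - 3*s - 3*s²)
x = -1/42 (x = 1/(-42) = -1/42 ≈ -0.023810)
(x*(-3*j(-1, 5) - 4))*(-10 - 4) = (-(-3*(21 - 3*5 - 3*5²) - 4)/42)*(-10 - 4) = -(-3*(21 - 15 - 3*25) - 4)/42*(-14) = -(-3*(21 - 15 - 75) - 4)/42*(-14) = -(-3*(-69) - 4)/42*(-14) = -(207 - 4)/42*(-14) = -1/42*203*(-14) = -29/6*(-14) = 203/3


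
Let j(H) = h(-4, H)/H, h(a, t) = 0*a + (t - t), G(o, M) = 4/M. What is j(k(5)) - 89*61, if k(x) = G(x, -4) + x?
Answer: -5429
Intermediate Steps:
k(x) = -1 + x (k(x) = 4/(-4) + x = 4*(-¼) + x = -1 + x)
h(a, t) = 0 (h(a, t) = 0 + 0 = 0)
j(H) = 0 (j(H) = 0/H = 0)
j(k(5)) - 89*61 = 0 - 89*61 = 0 - 5429 = -5429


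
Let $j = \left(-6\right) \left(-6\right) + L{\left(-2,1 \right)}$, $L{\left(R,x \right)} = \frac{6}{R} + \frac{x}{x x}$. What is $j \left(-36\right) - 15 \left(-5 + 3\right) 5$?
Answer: $-1074$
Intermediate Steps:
$L{\left(R,x \right)} = \frac{1}{x} + \frac{6}{R}$ ($L{\left(R,x \right)} = \frac{6}{R} + \frac{x}{x^{2}} = \frac{6}{R} + \frac{1}{x} = \frac{1}{x} + \frac{6}{R}$)
$j = 34$ ($j = \left(-6\right) \left(-6\right) + \left(1^{-1} + \frac{6}{-2}\right) = 36 + \left(1 + 6 \left(- \frac{1}{2}\right)\right) = 36 + \left(1 - 3\right) = 36 - 2 = 34$)
$j \left(-36\right) - 15 \left(-5 + 3\right) 5 = 34 \left(-36\right) - 15 \left(-5 + 3\right) 5 = -1224 - 15 \left(\left(-2\right) 5\right) = -1224 - -150 = -1224 + 150 = -1074$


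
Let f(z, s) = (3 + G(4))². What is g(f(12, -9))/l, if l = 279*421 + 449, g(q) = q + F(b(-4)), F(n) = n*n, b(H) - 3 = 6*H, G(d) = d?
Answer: 35/8422 ≈ 0.0041558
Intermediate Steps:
b(H) = 3 + 6*H
F(n) = n²
f(z, s) = 49 (f(z, s) = (3 + 4)² = 7² = 49)
g(q) = 441 + q (g(q) = q + (3 + 6*(-4))² = q + (3 - 24)² = q + (-21)² = q + 441 = 441 + q)
l = 117908 (l = 117459 + 449 = 117908)
g(f(12, -9))/l = (441 + 49)/117908 = 490*(1/117908) = 35/8422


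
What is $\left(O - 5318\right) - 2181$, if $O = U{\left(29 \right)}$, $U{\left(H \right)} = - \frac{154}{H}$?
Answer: $- \frac{217625}{29} \approx -7504.3$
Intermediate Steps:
$O = - \frac{154}{29} \approx -5.3103$
$\left(O - 5318\right) - 2181 = \left(- \frac{154}{29} - 5318\right) - 2181 = - \frac{154376}{29} - 2181 = - \frac{217625}{29}$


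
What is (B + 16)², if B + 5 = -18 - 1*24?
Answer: 961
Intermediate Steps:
B = -47 (B = -5 + (-18 - 1*24) = -5 + (-18 - 24) = -5 - 42 = -47)
(B + 16)² = (-47 + 16)² = (-31)² = 961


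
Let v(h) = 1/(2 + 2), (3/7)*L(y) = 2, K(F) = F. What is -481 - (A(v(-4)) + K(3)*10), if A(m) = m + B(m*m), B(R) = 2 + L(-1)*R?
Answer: -12325/24 ≈ -513.54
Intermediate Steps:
L(y) = 14/3 (L(y) = (7/3)*2 = 14/3)
B(R) = 2 + 14*R/3
v(h) = ¼ (v(h) = 1/4 = ¼)
A(m) = 2 + m + 14*m²/3 (A(m) = m + (2 + 14*(m*m)/3) = m + (2 + 14*m²/3) = 2 + m + 14*m²/3)
-481 - (A(v(-4)) + K(3)*10) = -481 - ((2 + ¼ + 14*(¼)²/3) + 3*10) = -481 - ((2 + ¼ + (14/3)*(1/16)) + 30) = -481 - ((2 + ¼ + 7/24) + 30) = -481 - (61/24 + 30) = -481 - 1*781/24 = -481 - 781/24 = -12325/24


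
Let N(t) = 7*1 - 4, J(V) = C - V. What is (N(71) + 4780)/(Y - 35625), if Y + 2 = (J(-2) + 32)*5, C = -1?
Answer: -4783/35462 ≈ -0.13488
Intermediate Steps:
J(V) = -1 - V
N(t) = 3 (N(t) = 7 - 4 = 3)
Y = 163 (Y = -2 + ((-1 - 1*(-2)) + 32)*5 = -2 + ((-1 + 2) + 32)*5 = -2 + (1 + 32)*5 = -2 + 33*5 = -2 + 165 = 163)
(N(71) + 4780)/(Y - 35625) = (3 + 4780)/(163 - 35625) = 4783/(-35462) = 4783*(-1/35462) = -4783/35462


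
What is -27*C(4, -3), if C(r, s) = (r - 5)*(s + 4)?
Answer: 27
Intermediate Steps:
C(r, s) = (-5 + r)*(4 + s)
-27*C(4, -3) = -27*(-20 - 5*(-3) + 4*4 + 4*(-3)) = -27*(-20 + 15 + 16 - 12) = -27*(-1) = 27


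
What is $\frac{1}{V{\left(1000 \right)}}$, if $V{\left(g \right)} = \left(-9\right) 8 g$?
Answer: $- \frac{1}{72000} \approx -1.3889 \cdot 10^{-5}$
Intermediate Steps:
$V{\left(g \right)} = - 72 g$
$\frac{1}{V{\left(1000 \right)}} = \frac{1}{\left(-72\right) 1000} = \frac{1}{-72000} = - \frac{1}{72000}$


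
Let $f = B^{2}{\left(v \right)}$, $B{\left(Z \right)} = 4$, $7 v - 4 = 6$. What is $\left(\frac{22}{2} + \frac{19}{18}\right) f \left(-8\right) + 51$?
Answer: $- \frac{13429}{9} \approx -1492.1$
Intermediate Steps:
$v = \frac{10}{7}$ ($v = \frac{4}{7} + \frac{1}{7} \cdot 6 = \frac{4}{7} + \frac{6}{7} = \frac{10}{7} \approx 1.4286$)
$f = 16$ ($f = 4^{2} = 16$)
$\left(\frac{22}{2} + \frac{19}{18}\right) f \left(-8\right) + 51 = \left(\frac{22}{2} + \frac{19}{18}\right) 16 \left(-8\right) + 51 = \left(22 \cdot \frac{1}{2} + 19 \cdot \frac{1}{18}\right) 16 \left(-8\right) + 51 = \left(11 + \frac{19}{18}\right) 16 \left(-8\right) + 51 = \frac{217}{18} \cdot 16 \left(-8\right) + 51 = \frac{1736}{9} \left(-8\right) + 51 = - \frac{13888}{9} + 51 = - \frac{13429}{9}$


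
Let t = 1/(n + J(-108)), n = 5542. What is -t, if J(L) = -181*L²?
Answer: 1/2105642 ≈ 4.7491e-7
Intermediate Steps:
t = -1/2105642 (t = 1/(5542 - 181*(-108)²) = 1/(5542 - 181*11664) = 1/(5542 - 2111184) = 1/(-2105642) = -1/2105642 ≈ -4.7491e-7)
-t = -1*(-1/2105642) = 1/2105642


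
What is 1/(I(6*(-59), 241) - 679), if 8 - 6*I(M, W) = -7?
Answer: -2/1353 ≈ -0.0014782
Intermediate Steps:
I(M, W) = 5/2 (I(M, W) = 4/3 - ⅙*(-7) = 4/3 + 7/6 = 5/2)
1/(I(6*(-59), 241) - 679) = 1/(5/2 - 679) = 1/(-1353/2) = -2/1353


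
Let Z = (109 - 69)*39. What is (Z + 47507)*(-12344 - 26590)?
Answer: -1910374578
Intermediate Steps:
Z = 1560 (Z = 40*39 = 1560)
(Z + 47507)*(-12344 - 26590) = (1560 + 47507)*(-12344 - 26590) = 49067*(-38934) = -1910374578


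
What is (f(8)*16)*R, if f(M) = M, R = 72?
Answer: 9216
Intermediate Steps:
(f(8)*16)*R = (8*16)*72 = 128*72 = 9216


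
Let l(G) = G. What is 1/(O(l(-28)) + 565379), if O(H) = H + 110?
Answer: 1/565461 ≈ 1.7685e-6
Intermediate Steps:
O(H) = 110 + H
1/(O(l(-28)) + 565379) = 1/((110 - 28) + 565379) = 1/(82 + 565379) = 1/565461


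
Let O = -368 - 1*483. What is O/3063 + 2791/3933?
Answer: 1733950/4015593 ≈ 0.43180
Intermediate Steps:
O = -851 (O = -368 - 483 = -851)
O/3063 + 2791/3933 = -851/3063 + 2791/3933 = 1733950/4015593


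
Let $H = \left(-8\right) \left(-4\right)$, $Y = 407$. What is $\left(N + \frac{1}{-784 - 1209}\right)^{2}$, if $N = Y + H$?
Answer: $\frac{765495505476}{3972049} \approx 1.9272 \cdot 10^{5}$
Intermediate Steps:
$H = 32$
$N = 439$ ($N = 407 + 32 = 439$)
$\left(N + \frac{1}{-784 - 1209}\right)^{2} = \left(439 + \frac{1}{-784 - 1209}\right)^{2} = \left(439 + \frac{1}{-1993}\right)^{2} = \left(439 - \frac{1}{1993}\right)^{2} = \left(\frac{874926}{1993}\right)^{2} = \frac{765495505476}{3972049}$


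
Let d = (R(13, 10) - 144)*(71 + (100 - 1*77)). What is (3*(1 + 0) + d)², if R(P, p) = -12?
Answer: 214944921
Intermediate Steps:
d = -14664 (d = (-12 - 144)*(71 + (100 - 1*77)) = -156*(71 + (100 - 77)) = -156*(71 + 23) = -156*94 = -14664)
(3*(1 + 0) + d)² = (3*(1 + 0) - 14664)² = (3*1 - 14664)² = (3 - 14664)² = (-14661)² = 214944921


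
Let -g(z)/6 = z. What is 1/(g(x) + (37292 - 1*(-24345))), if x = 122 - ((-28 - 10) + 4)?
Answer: 1/60701 ≈ 1.6474e-5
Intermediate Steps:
x = 156 (x = 122 - (-38 + 4) = 122 - 1*(-34) = 122 + 34 = 156)
g(z) = -6*z
1/(g(x) + (37292 - 1*(-24345))) = 1/(-6*156 + (37292 - 1*(-24345))) = 1/(-936 + (37292 + 24345)) = 1/(-936 + 61637) = 1/60701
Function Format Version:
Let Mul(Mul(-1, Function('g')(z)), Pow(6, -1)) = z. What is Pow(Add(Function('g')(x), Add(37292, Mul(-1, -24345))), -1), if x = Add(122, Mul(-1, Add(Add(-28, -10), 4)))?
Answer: Rational(1, 60701) ≈ 1.6474e-5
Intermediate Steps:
x = 156 (x = Add(122, Mul(-1, Add(-38, 4))) = Add(122, Mul(-1, -34)) = Add(122, 34) = 156)
Function('g')(z) = Mul(-6, z)
Pow(Add(Function('g')(x), Add(37292, Mul(-1, -24345))), -1) = Pow(Add(Mul(-6, 156), Add(37292, Mul(-1, -24345))), -1) = Pow(Add(-936, Add(37292, 24345)), -1) = Pow(Add(-936, 61637), -1) = Pow(60701, -1) = Rational(1, 60701)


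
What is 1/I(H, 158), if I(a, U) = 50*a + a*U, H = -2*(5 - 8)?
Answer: 1/1248 ≈ 0.00080128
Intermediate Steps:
H = 6 (H = -2*(-3) = 6)
I(a, U) = 50*a + U*a
1/I(H, 158) = 1/(6*(50 + 158)) = 1/(6*208) = 1/1248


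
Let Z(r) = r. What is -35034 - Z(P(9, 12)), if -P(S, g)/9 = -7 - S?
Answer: -35178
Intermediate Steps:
P(S, g) = 63 + 9*S (P(S, g) = -9*(-7 - S) = 63 + 9*S)
-35034 - Z(P(9, 12)) = -35034 - (63 + 9*9) = -35034 - (63 + 81) = -35034 - 1*144 = -35034 - 144 = -35178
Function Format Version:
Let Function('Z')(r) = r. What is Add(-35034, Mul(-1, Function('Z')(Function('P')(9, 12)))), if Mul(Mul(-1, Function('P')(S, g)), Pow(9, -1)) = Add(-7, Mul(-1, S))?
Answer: -35178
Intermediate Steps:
Function('P')(S, g) = Add(63, Mul(9, S)) (Function('P')(S, g) = Mul(-9, Add(-7, Mul(-1, S))) = Add(63, Mul(9, S)))
Add(-35034, Mul(-1, Function('Z')(Function('P')(9, 12)))) = Add(-35034, Mul(-1, Add(63, Mul(9, 9)))) = Add(-35034, Mul(-1, Add(63, 81))) = Add(-35034, Mul(-1, 144)) = Add(-35034, -144) = -35178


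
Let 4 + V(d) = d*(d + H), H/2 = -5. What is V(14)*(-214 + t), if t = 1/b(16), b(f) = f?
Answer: -44499/4 ≈ -11125.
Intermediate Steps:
H = -10 (H = 2*(-5) = -10)
V(d) = -4 + d*(-10 + d) (V(d) = -4 + d*(d - 10) = -4 + d*(-10 + d))
t = 1/16 ≈ 0.062500
V(14)*(-214 + t) = (-4 + 14**2 - 10*14)*(-214 + 1/16) = (-4 + 196 - 140)*(-3423/16) = 52*(-3423/16) = -44499/4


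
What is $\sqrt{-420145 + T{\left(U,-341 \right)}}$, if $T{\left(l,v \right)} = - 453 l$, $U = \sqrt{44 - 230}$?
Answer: $\sqrt{-420145 - 453 i \sqrt{186}} \approx 4.766 - 648.2 i$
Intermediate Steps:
$U = i \sqrt{186}$ ($U = \sqrt{-186} = i \sqrt{186} \approx 13.638 i$)
$\sqrt{-420145 + T{\left(U,-341 \right)}} = \sqrt{-420145 - 453 i \sqrt{186}}$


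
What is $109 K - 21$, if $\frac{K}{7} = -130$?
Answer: $-99211$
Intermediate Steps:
$K = -910$ ($K = 7 \left(-130\right) = -910$)
$109 K - 21 = 109 \left(-910\right) - 21 = -99190 - 21 = -99211$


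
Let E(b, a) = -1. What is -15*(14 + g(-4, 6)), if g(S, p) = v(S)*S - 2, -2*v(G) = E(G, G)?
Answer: -150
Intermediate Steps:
v(G) = 1/2 (v(G) = -1/2*(-1) = 1/2)
g(S, p) = -2 + S/2 (g(S, p) = S/2 - 2 = -2 + S/2)
-15*(14 + g(-4, 6)) = -15*(14 + (-2 + (1/2)*(-4))) = -15*(14 + (-2 - 2)) = -15*(14 - 4) = -15*10 = -150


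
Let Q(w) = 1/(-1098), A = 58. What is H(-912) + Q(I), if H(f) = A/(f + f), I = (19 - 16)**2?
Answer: -5459/166896 ≈ -0.032709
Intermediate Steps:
I = 9 (I = 3**2 = 9)
Q(w) = -1/1098
H(f) = 29/f (H(f) = 58/(f + f) = 58/(2*f) = (1/(2*f))*58 = 29/f)
H(-912) + Q(I) = 29/(-912) - 1/1098 = 29*(-1/912) - 1/1098 = -29/912 - 1/1098 = -5459/166896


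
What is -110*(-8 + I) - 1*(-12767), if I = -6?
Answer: 14307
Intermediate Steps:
-110*(-8 + I) - 1*(-12767) = -110*(-8 - 6) - 1*(-12767) = -110*(-14) + 12767 = 1540 + 12767 = 14307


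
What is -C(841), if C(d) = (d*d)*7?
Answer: -4950967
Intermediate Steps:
C(d) = 7*d² (C(d) = d²*7 = 7*d²)
-C(841) = -7*841² = -7*707281 = -1*4950967 = -4950967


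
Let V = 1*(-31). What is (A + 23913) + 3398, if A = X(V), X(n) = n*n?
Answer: 28272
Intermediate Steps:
V = -31
X(n) = n²
A = 961 (A = (-31)² = 961)
(A + 23913) + 3398 = (961 + 23913) + 3398 = 24874 + 3398 = 28272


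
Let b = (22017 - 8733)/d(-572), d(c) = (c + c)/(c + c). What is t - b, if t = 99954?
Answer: 86670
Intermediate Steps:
d(c) = 1 (d(c) = (2*c)/((2*c)) = (2*c)*(1/(2*c)) = 1)
b = 13284 (b = (22017 - 8733)/1 = 13284*1 = 13284)
t - b = 99954 - 1*13284 = 99954 - 13284 = 86670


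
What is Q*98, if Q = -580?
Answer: -56840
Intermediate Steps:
Q*98 = -580*98 = -56840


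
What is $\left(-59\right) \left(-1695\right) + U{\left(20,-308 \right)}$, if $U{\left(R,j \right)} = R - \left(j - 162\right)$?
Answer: $100495$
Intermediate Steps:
$U{\left(R,j \right)} = 162 + R - j$ ($U{\left(R,j \right)} = R - \left(-162 + j\right) = 162 + R - j$)
$\left(-59\right) \left(-1695\right) + U{\left(20,-308 \right)} = \left(-59\right) \left(-1695\right) + \left(162 + 20 - -308\right) = 100005 + \left(162 + 20 + 308\right) = 100005 + 490 = 100495$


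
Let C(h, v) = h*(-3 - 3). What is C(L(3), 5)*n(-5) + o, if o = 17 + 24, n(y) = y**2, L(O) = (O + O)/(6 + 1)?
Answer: -613/7 ≈ -87.571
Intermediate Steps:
L(O) = 2*O/7 (L(O) = (2*O)/7 = (2*O)*(1/7) = 2*O/7)
C(h, v) = -6*h (C(h, v) = h*(-6) = -6*h)
o = 41
C(L(3), 5)*n(-5) + o = -12*3/7*(-5)**2 + 41 = -6*6/7*25 + 41 = -36/7*25 + 41 = -900/7 + 41 = -613/7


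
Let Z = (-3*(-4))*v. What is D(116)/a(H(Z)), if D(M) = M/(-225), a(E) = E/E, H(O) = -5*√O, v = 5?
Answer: -116/225 ≈ -0.51556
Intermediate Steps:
Z = 60 (Z = -3*(-4)*5 = 12*5 = 60)
a(E) = 1
D(M) = -M/225 (D(M) = M*(-1/225) = -M/225)
D(116)/a(H(Z)) = -1/225*116/1 = -116/225*1 = -116/225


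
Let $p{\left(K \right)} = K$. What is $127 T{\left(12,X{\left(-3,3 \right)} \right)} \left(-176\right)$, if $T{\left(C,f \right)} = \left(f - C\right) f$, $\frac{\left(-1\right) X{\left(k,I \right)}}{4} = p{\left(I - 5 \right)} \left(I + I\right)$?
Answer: $-38624256$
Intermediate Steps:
$X{\left(k,I \right)} = - 8 I \left(-5 + I\right)$ ($X{\left(k,I \right)} = - 4 \left(I - 5\right) \left(I + I\right) = - 4 \left(I - 5\right) 2 I = - 4 \left(-5 + I\right) 2 I = - 4 \cdot 2 I \left(-5 + I\right) = - 8 I \left(-5 + I\right)$)
$T{\left(C,f \right)} = f \left(f - C\right)$
$127 T{\left(12,X{\left(-3,3 \right)} \right)} \left(-176\right) = 127 \cdot 8 \cdot 3 \left(5 - 3\right) \left(8 \cdot 3 \left(5 - 3\right) - 12\right) \left(-176\right) = 127 \cdot 8 \cdot 3 \cdot 2 \left(8 \cdot 3 \cdot 2 - 12\right) \left(-176\right) = 127 \cdot 48 \left(48 - 12\right) \left(-176\right) = 127 \cdot 48 \cdot 36 \left(-176\right) = 127 \cdot 1728 \left(-176\right) = 219456 \left(-176\right) = -38624256$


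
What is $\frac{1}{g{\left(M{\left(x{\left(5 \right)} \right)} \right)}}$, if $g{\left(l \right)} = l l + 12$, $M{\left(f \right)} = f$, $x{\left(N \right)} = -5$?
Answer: $\frac{1}{37} \approx 0.027027$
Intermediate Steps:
$g{\left(l \right)} = 12 + l^{2}$ ($g{\left(l \right)} = l^{2} + 12 = 12 + l^{2}$)
$\frac{1}{g{\left(M{\left(x{\left(5 \right)} \right)} \right)}} = \frac{1}{12 + \left(-5\right)^{2}} = \frac{1}{12 + 25} = \frac{1}{37}$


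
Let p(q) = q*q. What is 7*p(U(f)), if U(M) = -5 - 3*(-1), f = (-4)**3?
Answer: 28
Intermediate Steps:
f = -64
U(M) = -2 (U(M) = -5 + 3 = -2)
p(q) = q**2
7*p(U(f)) = 7*(-2)**2 = 7*4 = 28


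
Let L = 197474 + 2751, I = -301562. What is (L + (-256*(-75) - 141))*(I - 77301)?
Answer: -83078594092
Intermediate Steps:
L = 200225
(L + (-256*(-75) - 141))*(I - 77301) = (200225 + (-256*(-75) - 141))*(-301562 - 77301) = (200225 + (19200 - 141))*(-378863) = (200225 + 19059)*(-378863) = 219284*(-378863) = -83078594092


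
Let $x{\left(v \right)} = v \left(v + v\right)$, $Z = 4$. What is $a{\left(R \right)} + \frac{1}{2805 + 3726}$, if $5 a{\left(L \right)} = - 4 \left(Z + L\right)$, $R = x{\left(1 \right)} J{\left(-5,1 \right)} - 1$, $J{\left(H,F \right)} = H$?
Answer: $\frac{182873}{32655} \approx 5.6002$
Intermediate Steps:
$x{\left(v \right)} = 2 v^{2}$ ($x{\left(v \right)} = v 2 v = 2 v^{2}$)
$R = -11$ ($R = 2 \cdot 1^{2} \left(-5\right) - 1 = 2 \cdot 1 \left(-5\right) - 1 = 2 \left(-5\right) - 1 = -10 - 1 = -11$)
$a{\left(L \right)} = - \frac{16}{5} - \frac{4 L}{5}$ ($a{\left(L \right)} = \frac{\left(-4\right) \left(4 + L\right)}{5} = \frac{-16 - 4 L}{5} = - \frac{16}{5} - \frac{4 L}{5}$)
$a{\left(R \right)} + \frac{1}{2805 + 3726} = \left(- \frac{16}{5} - - \frac{44}{5}\right) + \frac{1}{2805 + 3726} = \left(- \frac{16}{5} + \frac{44}{5}\right) + \frac{1}{6531} = \frac{28}{5} + \frac{1}{6531} = \frac{182873}{32655}$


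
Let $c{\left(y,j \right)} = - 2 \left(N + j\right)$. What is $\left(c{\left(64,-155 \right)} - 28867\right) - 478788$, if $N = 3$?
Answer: $-507351$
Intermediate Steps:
$c{\left(y,j \right)} = -6 - 2 j$ ($c{\left(y,j \right)} = - 2 \left(3 + j\right) = -6 - 2 j$)
$\left(c{\left(64,-155 \right)} - 28867\right) - 478788 = \left(\left(-6 - -310\right) - 28867\right) - 478788 = \left(\left(-6 + 310\right) - 28867\right) - 478788 = \left(304 - 28867\right) - 478788 = -28563 - 478788 = -507351$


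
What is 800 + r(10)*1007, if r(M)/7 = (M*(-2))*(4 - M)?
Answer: 846680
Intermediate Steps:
r(M) = -14*M*(4 - M) (r(M) = 7*((M*(-2))*(4 - M)) = 7*((-2*M)*(4 - M)) = 7*(-2*M*(4 - M)) = -14*M*(4 - M))
800 + r(10)*1007 = 800 + (14*10*(-4 + 10))*1007 = 800 + (14*10*6)*1007 = 800 + 840*1007 = 800 + 845880 = 846680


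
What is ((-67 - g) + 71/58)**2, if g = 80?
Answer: 71487025/3364 ≈ 21251.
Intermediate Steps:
((-67 - g) + 71/58)**2 = ((-67 - 1*80) + 71/58)**2 = ((-67 - 80) + 71*(1/58))**2 = (-147 + 71/58)**2 = (-8455/58)**2 = 71487025/3364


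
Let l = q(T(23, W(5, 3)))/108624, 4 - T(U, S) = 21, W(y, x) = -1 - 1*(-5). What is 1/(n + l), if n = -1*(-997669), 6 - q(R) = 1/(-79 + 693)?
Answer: 66695136/66539669641667 ≈ 1.0023e-6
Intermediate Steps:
W(y, x) = 4 (W(y, x) = -1 + 5 = 4)
T(U, S) = -17 (T(U, S) = 4 - 1*21 = 4 - 21 = -17)
q(R) = 3683/614 (q(R) = 6 - 1/(-79 + 693) = 6 - 1/614 = 3683/614)
l = 3683/66695136 (l = (3683/614)/108624 = (3683/614)*(1/108624) = 3683/66695136 ≈ 5.5221e-5)
n = 997669
1/(n + l) = 1/(997669 + 3683/66695136) = 1/(66539669641667/66695136) = 66695136/66539669641667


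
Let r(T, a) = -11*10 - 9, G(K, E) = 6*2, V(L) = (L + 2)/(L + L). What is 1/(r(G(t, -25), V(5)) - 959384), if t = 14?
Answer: -1/959503 ≈ -1.0422e-6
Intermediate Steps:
V(L) = (2 + L)/(2*L) (V(L) = (2 + L)/((2*L)) = (2 + L)*(1/(2*L)) = (2 + L)/(2*L))
G(K, E) = 12
r(T, a) = -119 (r(T, a) = -110 - 9 = -119)
1/(r(G(t, -25), V(5)) - 959384) = 1/(-119 - 959384) = 1/(-959503) = -1/959503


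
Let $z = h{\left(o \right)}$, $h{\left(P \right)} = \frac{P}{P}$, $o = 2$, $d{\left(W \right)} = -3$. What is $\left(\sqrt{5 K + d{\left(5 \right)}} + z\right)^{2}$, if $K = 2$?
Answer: $\left(1 + \sqrt{7}\right)^{2} \approx 13.292$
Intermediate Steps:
$h{\left(P \right)} = 1$
$z = 1$
$\left(\sqrt{5 K + d{\left(5 \right)}} + z\right)^{2} = \left(\sqrt{5 \cdot 2 - 3} + 1\right)^{2} = \left(\sqrt{10 - 3} + 1\right)^{2} = \left(\sqrt{7} + 1\right)^{2} = \left(1 + \sqrt{7}\right)^{2}$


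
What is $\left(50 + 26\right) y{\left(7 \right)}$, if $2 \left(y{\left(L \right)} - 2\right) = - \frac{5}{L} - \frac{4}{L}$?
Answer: $\frac{722}{7} \approx 103.14$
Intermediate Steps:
$y{\left(L \right)} = 2 - \frac{9}{2 L}$ ($y{\left(L \right)} = 2 + \frac{- \frac{5}{L} - \frac{4}{L}}{2} = 2 + \frac{\left(-9\right) \frac{1}{L}}{2} = 2 - \frac{9}{2 L}$)
$\left(50 + 26\right) y{\left(7 \right)} = \left(50 + 26\right) \left(2 - \frac{9}{2 \cdot 7}\right) = 76 \left(2 - \frac{9}{14}\right) = 76 \cdot \frac{19}{14} = \frac{722}{7}$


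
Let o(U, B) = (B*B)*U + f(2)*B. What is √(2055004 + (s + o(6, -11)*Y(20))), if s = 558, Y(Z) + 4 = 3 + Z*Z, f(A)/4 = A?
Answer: 2*√577531 ≈ 1519.9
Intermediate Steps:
f(A) = 4*A
Y(Z) = -1 + Z² (Y(Z) = -4 + (3 + Z*Z) = -4 + (3 + Z²) = -1 + Z²)
o(U, B) = 8*B + U*B² (o(U, B) = (B*B)*U + (4*2)*B = B²*U + 8*B = U*B² + 8*B = 8*B + U*B²)
√(2055004 + (s + o(6, -11)*Y(20))) = √(2055004 + (558 + (-11*(8 - 11*6))*(-1 + 20²))) = √(2055004 + (558 + (-11*(8 - 66))*(-1 + 400))) = √(2055004 + (558 - 11*(-58)*399)) = √(2055004 + (558 + 638*399)) = √(2055004 + (558 + 254562)) = √(2055004 + 255120) = √2310124 = 2*√577531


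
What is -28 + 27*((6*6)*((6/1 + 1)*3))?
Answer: 20384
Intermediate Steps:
-28 + 27*((6*6)*((6/1 + 1)*3)) = -28 + 27*(36*((6*1 + 1)*3)) = -28 + 27*(36*((6 + 1)*3)) = -28 + 27*(36*(7*3)) = -28 + 27*(36*21) = -28 + 27*756 = -28 + 20412 = 20384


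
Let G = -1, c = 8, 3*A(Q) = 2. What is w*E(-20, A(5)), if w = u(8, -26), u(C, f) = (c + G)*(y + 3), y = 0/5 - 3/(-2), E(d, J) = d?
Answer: -630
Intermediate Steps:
A(Q) = 2/3 (A(Q) = (1/3)*2 = 2/3)
y = 3/2 (y = 0*(1/5) - 3*(-1/2) = 0 + 3/2 = 3/2 ≈ 1.5000)
u(C, f) = 63/2 (u(C, f) = (8 - 1)*(3/2 + 3) = 7*(9/2) = 63/2)
w = 63/2 ≈ 31.500
w*E(-20, A(5)) = (63/2)*(-20) = -630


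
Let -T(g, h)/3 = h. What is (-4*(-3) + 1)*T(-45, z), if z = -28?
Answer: 1092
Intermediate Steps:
T(g, h) = -3*h
(-4*(-3) + 1)*T(-45, z) = (-4*(-3) + 1)*(-3*(-28)) = (12 + 1)*84 = 13*84 = 1092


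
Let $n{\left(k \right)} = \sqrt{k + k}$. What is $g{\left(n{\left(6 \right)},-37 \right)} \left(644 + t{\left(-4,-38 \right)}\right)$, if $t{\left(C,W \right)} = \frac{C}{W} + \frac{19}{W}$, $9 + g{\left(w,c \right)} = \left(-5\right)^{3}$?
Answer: $- \frac{1638619}{19} \approx -86243.0$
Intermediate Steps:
$n{\left(k \right)} = \sqrt{2} \sqrt{k}$ ($n{\left(k \right)} = \sqrt{2 k} = \sqrt{2} \sqrt{k}$)
$g{\left(w,c \right)} = -134$ ($g{\left(w,c \right)} = -9 + \left(-5\right)^{3} = -9 - 125 = -134$)
$t{\left(C,W \right)} = \frac{19}{W} + \frac{C}{W}$
$g{\left(n{\left(6 \right)},-37 \right)} \left(644 + t{\left(-4,-38 \right)}\right) = - 134 \left(644 + \frac{19 - 4}{-38}\right) = - 134 \left(644 - \frac{15}{38}\right) = \left(-134\right) \frac{24457}{38} = - \frac{1638619}{19}$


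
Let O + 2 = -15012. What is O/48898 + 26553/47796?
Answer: 96796575/389521468 ≈ 0.24850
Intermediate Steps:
O = -15014 (O = -2 - 15012 = -15014)
O/48898 + 26553/47796 = -15014/48898 + 26553/47796 = -15014*1/48898 + 26553*(1/47796) = -7507/24449 + 8851/15932 = 96796575/389521468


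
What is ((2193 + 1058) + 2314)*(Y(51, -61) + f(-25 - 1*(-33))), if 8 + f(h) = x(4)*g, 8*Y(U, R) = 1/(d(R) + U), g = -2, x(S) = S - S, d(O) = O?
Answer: -713433/16 ≈ -44590.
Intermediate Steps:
x(S) = 0
Y(U, R) = 1/(8*(R + U))
f(h) = -8 (f(h) = -8 + 0*(-2) = -8 + 0 = -8)
((2193 + 1058) + 2314)*(Y(51, -61) + f(-25 - 1*(-33))) = ((2193 + 1058) + 2314)*(1/(8*(-61 + 51)) - 8) = (3251 + 2314)*((1/8)/(-10) - 8) = 5565*((1/8)*(-1/10) - 8) = 5565*(-1/80 - 8) = 5565*(-641/80) = -713433/16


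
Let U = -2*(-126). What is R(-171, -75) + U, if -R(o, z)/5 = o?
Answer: 1107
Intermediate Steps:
R(o, z) = -5*o
U = 252
R(-171, -75) + U = -5*(-171) + 252 = 855 + 252 = 1107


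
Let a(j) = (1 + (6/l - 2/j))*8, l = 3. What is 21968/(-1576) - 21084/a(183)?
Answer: -193028945/215518 ≈ -895.65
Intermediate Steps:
a(j) = 24 - 16/j (a(j) = (1 + (6/3 - 2/j))*8 = (1 + (6*(⅓) - 2/j))*8 = (1 + (2 - 2/j))*8 = (3 - 2/j)*8 = 24 - 16/j)
21968/(-1576) - 21084/a(183) = 21968/(-1576) - 21084/(24 - 16/183) = 21968*(-1/1576) - 21084/(24 - 16*1/183) = -2746/197 - 21084/(24 - 16/183) = -2746/197 - 21084/4376/183 = -2746/197 - 21084*183/4376 = -2746/197 - 964593/1094 = -193028945/215518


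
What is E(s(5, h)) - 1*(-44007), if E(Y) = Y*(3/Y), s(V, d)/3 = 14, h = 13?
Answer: 44010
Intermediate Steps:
s(V, d) = 42 (s(V, d) = 3*14 = 42)
E(Y) = 3
E(s(5, h)) - 1*(-44007) = 3 - 1*(-44007) = 3 + 44007 = 44010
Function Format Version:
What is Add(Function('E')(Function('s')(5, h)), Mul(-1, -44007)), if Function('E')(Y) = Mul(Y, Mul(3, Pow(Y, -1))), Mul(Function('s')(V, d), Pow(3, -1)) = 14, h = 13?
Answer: 44010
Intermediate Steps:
Function('s')(V, d) = 42 (Function('s')(V, d) = Mul(3, 14) = 42)
Function('E')(Y) = 3
Add(Function('E')(Function('s')(5, h)), Mul(-1, -44007)) = Add(3, Mul(-1, -44007)) = Add(3, 44007) = 44010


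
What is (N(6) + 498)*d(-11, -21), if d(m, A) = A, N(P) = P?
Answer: -10584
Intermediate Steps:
(N(6) + 498)*d(-11, -21) = (6 + 498)*(-21) = 504*(-21) = -10584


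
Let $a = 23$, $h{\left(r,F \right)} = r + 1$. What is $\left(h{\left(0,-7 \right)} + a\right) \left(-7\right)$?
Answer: $-168$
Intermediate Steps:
$h{\left(r,F \right)} = 1 + r$
$\left(h{\left(0,-7 \right)} + a\right) \left(-7\right) = \left(\left(1 + 0\right) + 23\right) \left(-7\right) = \left(1 + 23\right) \left(-7\right) = 24 \left(-7\right) = -168$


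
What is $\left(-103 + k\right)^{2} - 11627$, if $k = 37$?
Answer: $-7271$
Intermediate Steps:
$\left(-103 + k\right)^{2} - 11627 = \left(-103 + 37\right)^{2} - 11627 = \left(-66\right)^{2} - 11627 = 4356 - 11627 = -7271$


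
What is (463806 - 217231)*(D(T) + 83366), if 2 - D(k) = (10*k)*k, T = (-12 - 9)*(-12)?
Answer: -136028523400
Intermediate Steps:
T = 252 (T = -21*(-12) = 252)
D(k) = 2 - 10*k**2 (D(k) = 2 - 10*k*k = 2 - 10*k**2)
(463806 - 217231)*(D(T) + 83366) = (463806 - 217231)*((2 - 10*252**2) + 83366) = 246575*((2 - 10*63504) + 83366) = 246575*((2 - 635040) + 83366) = 246575*(-635038 + 83366) = 246575*(-551672) = -136028523400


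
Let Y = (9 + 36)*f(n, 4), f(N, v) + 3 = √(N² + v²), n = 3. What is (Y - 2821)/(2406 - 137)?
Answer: -2731/2269 ≈ -1.2036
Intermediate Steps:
f(N, v) = -3 + √(N² + v²)
Y = 90 (Y = (9 + 36)*(-3 + √(3² + 4²)) = 45*(-3 + √(9 + 16)) = 45*(-3 + √25) = 45*(-3 + 5) = 45*2 = 90)
(Y - 2821)/(2406 - 137) = (90 - 2821)/(2406 - 137) = -2731/2269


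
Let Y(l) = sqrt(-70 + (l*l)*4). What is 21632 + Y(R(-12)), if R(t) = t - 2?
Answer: 21632 + sqrt(714) ≈ 21659.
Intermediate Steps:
R(t) = -2 + t
Y(l) = sqrt(-70 + 4*l**2) (Y(l) = sqrt(-70 + l**2*4) = sqrt(-70 + 4*l**2))
21632 + Y(R(-12)) = 21632 + sqrt(-70 + 4*(-2 - 12)**2) = 21632 + sqrt(-70 + 4*(-14)**2) = 21632 + sqrt(-70 + 4*196) = 21632 + sqrt(-70 + 784) = 21632 + sqrt(714)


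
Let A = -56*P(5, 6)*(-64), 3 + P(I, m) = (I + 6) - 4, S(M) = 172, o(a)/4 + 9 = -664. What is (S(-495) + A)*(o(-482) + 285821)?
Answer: 4107635532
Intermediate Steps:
o(a) = -2692 (o(a) = -36 + 4*(-664) = -36 - 2656 = -2692)
P(I, m) = -1 + I (P(I, m) = -3 + ((I + 6) - 4) = -3 + ((6 + I) - 4) = -3 + (2 + I) = -1 + I)
A = 14336 (A = -56*(-1 + 5)*(-64) = -56*4*(-64) = -224*(-64) = 14336)
(S(-495) + A)*(o(-482) + 285821) = (172 + 14336)*(-2692 + 285821) = 14508*283129 = 4107635532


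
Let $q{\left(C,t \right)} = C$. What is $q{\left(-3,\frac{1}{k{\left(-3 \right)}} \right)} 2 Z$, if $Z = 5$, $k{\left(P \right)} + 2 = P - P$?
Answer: $-30$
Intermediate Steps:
$k{\left(P \right)} = -2$ ($k{\left(P \right)} = -2 + \left(P - P\right) = -2 + 0 = -2$)
$q{\left(-3,\frac{1}{k{\left(-3 \right)}} \right)} 2 Z = \left(-3\right) 2 \cdot 5 = \left(-6\right) 5 = -30$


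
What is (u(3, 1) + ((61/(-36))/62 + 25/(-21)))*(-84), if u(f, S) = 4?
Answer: -43469/186 ≈ -233.70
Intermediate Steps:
(u(3, 1) + ((61/(-36))/62 + 25/(-21)))*(-84) = (4 + ((61/(-36))/62 + 25/(-21)))*(-84) = (4 + ((61*(-1/36))*(1/62) + 25*(-1/21)))*(-84) = (4 + (-61/36*1/62 - 25/21))*(-84) = (4 + (-61/2232 - 25/21))*(-84) = (4 - 19027/15624)*(-84) = (43469/15624)*(-84) = -43469/186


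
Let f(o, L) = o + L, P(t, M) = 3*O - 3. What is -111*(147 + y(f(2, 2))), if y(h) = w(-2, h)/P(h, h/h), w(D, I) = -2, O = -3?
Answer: -32671/2 ≈ -16336.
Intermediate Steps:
P(t, M) = -12 (P(t, M) = 3*(-3) - 3 = -9 - 3 = -12)
f(o, L) = L + o
y(h) = 1/6 (y(h) = -2/(-12) = -2*(-1/12) = 1/6)
-111*(147 + y(f(2, 2))) = -111*(147 + 1/6) = -111*883/6 = -32671/2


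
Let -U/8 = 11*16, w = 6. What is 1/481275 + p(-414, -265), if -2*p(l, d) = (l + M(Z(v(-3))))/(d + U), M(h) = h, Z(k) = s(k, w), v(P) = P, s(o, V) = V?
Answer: -98178427/805173075 ≈ -0.12193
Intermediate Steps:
Z(k) = 6
U = -1408 (U = -88*16 = -8*176 = -1408)
p(l, d) = -(6 + l)/(2*(-1408 + d)) (p(l, d) = -(l + 6)/(2*(d - 1408)) = -(6 + l)/(2*(-1408 + d)))
1/481275 + p(-414, -265) = 1/481275 + (-6 - 1*(-414))/(2*(-1408 - 265)) = 1/481275 + (½)*(-6 + 414)/(-1673) = 1/481275 + (½)*(-1/1673)*408 = 1/481275 - 204/1673 = -98178427/805173075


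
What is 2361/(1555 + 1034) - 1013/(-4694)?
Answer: 4568397/4050922 ≈ 1.1277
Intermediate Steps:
2361/(1555 + 1034) - 1013/(-4694) = 2361/2589 - 1013*(-1/4694) = 2361*(1/2589) + 1013/4694 = 787/863 + 1013/4694 = 4568397/4050922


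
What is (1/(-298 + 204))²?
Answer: 1/8836 ≈ 0.00011317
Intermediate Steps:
(1/(-298 + 204))² = (1/(-94))² = (-1/94)² = 1/8836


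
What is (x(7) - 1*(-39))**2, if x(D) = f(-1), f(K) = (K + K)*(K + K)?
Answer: 1849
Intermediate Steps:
f(K) = 4*K**2 (f(K) = (2*K)*(2*K) = 4*K**2)
x(D) = 4 (x(D) = 4*(-1)**2 = 4*1 = 4)
(x(7) - 1*(-39))**2 = (4 - 1*(-39))**2 = (4 + 39)**2 = 43**2 = 1849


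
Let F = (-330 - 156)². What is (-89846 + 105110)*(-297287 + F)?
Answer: -932493024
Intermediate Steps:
F = 236196 (F = (-486)² = 236196)
(-89846 + 105110)*(-297287 + F) = (-89846 + 105110)*(-297287 + 236196) = 15264*(-61091) = -932493024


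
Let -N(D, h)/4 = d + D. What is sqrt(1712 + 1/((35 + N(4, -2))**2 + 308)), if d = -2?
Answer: 13*sqrt(10893685)/1037 ≈ 41.376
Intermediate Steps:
N(D, h) = 8 - 4*D (N(D, h) = -4*(-2 + D) = 8 - 4*D)
sqrt(1712 + 1/((35 + N(4, -2))**2 + 308)) = sqrt(1712 + 1/((35 + (8 - 4*4))**2 + 308)) = sqrt(1712 + 1/((35 + (8 - 16))**2 + 308)) = sqrt(1712 + 1/((35 - 8)**2 + 308)) = sqrt(1712 + 1/(27**2 + 308)) = sqrt(1712 + 1/(729 + 308)) = sqrt(1712 + 1/1037) = sqrt(1775345/1037) = 13*sqrt(10893685)/1037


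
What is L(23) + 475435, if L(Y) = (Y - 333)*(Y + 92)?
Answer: 439785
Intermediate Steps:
L(Y) = (-333 + Y)*(92 + Y)
L(23) + 475435 = (-30636 + 23² - 241*23) + 475435 = (-30636 + 529 - 5543) + 475435 = -35650 + 475435 = 439785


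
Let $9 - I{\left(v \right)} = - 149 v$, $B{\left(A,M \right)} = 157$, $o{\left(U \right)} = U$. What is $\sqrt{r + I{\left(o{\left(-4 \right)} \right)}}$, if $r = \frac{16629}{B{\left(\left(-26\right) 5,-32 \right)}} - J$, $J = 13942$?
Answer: $\frac{2 i \sqrt{88878642}}{157} \approx 120.1 i$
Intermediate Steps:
$I{\left(v \right)} = 9 + 149 v$ ($I{\left(v \right)} = 9 - - 149 v = 9 + 149 v$)
$r = - \frac{2172265}{157}$ ($r = \frac{16629}{157} - 13942 = - \frac{2172265}{157} \approx -13836.0$)
$\sqrt{r + I{\left(o{\left(-4 \right)} \right)}} = \sqrt{- \frac{2172265}{157} + \left(9 + 149 \left(-4\right)\right)} = \sqrt{- \frac{2172265}{157} + \left(9 - 596\right)} = \sqrt{- \frac{2172265}{157} - 587} = \sqrt{- \frac{2264424}{157}} = \frac{2 i \sqrt{88878642}}{157}$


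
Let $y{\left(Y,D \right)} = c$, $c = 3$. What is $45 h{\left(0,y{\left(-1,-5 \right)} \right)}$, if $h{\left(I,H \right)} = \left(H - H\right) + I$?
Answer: $0$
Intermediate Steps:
$y{\left(Y,D \right)} = 3$
$h{\left(I,H \right)} = I$ ($h{\left(I,H \right)} = 0 + I = I$)
$45 h{\left(0,y{\left(-1,-5 \right)} \right)} = 45 \cdot 0 = 0$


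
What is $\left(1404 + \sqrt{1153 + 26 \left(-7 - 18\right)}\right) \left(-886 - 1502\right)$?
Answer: $-3352752 - 2388 \sqrt{503} \approx -3.4063 \cdot 10^{6}$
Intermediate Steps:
$\left(1404 + \sqrt{1153 + 26 \left(-7 - 18\right)}\right) \left(-886 - 1502\right) = \left(1404 + \sqrt{1153 + 26 \left(-25\right)}\right) \left(-2388\right) = \left(1404 + \sqrt{1153 - 650}\right) \left(-2388\right) = \left(1404 + \sqrt{503}\right) \left(-2388\right) = -3352752 - 2388 \sqrt{503}$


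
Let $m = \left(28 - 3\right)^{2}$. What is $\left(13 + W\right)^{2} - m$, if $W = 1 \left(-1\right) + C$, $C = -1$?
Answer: $-504$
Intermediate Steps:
$m = 625$ ($m = 25^{2} = 625$)
$W = -2$ ($W = 1 \left(-1\right) - 1 = -1 - 1 = -2$)
$\left(13 + W\right)^{2} - m = \left(13 - 2\right)^{2} - 625 = 11^{2} - 625 = 121 - 625 = -504$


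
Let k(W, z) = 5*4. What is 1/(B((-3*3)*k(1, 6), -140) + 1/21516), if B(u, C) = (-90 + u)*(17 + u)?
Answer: 21516/946919161 ≈ 2.2722e-5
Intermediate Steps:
k(W, z) = 20
1/(B((-3*3)*k(1, 6), -140) + 1/21516) = 1/((-1530 + (-3*3*20)**2 - 73*(-3*3)*20) + 1/21516) = 1/((-1530 + (-9*20)**2 - (-657)*20) + 1/21516) = 1/((-1530 + (-180)**2 - 73*(-180)) + 1/21516) = 1/((-1530 + 32400 + 13140) + 1/21516) = 1/(44010 + 1/21516) = 1/(946919161/21516) = 21516/946919161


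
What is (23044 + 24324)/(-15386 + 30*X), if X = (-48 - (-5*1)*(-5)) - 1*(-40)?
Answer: -5921/2047 ≈ -2.8925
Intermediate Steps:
X = -33 (X = (-48 - (-5)*(-5)) + 40 = (-48 - 1*25) + 40 = (-48 - 25) + 40 = -73 + 40 = -33)
(23044 + 24324)/(-15386 + 30*X) = (23044 + 24324)/(-15386 + 30*(-33)) = 47368/(-15386 - 990) = 47368/(-16376) = 47368*(-1/16376) = -5921/2047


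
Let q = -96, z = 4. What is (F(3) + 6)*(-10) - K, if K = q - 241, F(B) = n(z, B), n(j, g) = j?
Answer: 237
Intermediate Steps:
F(B) = 4
K = -337 (K = -96 - 241 = -337)
(F(3) + 6)*(-10) - K = (4 + 6)*(-10) - 1*(-337) = 10*(-10) + 337 = -100 + 337 = 237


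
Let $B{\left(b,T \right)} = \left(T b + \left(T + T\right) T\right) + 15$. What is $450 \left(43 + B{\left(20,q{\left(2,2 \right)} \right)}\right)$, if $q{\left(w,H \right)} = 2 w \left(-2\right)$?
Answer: $11700$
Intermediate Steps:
$q{\left(w,H \right)} = - 4 w$
$B{\left(b,T \right)} = 15 + 2 T^{2} + T b$ ($B{\left(b,T \right)} = \left(T b + 2 T T\right) + 15 = \left(T b + 2 T^{2}\right) + 15 = \left(2 T^{2} + T b\right) + 15 = 15 + 2 T^{2} + T b$)
$450 \left(43 + B{\left(20,q{\left(2,2 \right)} \right)}\right) = 450 \left(43 + \left(15 + 2 \left(\left(-4\right) 2\right)^{2} + \left(-4\right) 2 \cdot 20\right)\right) = 450 \left(43 + \left(15 + 2 \left(-8\right)^{2} - 160\right)\right) = 450 \left(43 + \left(15 + 2 \cdot 64 - 160\right)\right) = 450 \left(43 + \left(15 + 128 - 160\right)\right) = 450 \left(43 - 17\right) = 450 \cdot 26 = 11700$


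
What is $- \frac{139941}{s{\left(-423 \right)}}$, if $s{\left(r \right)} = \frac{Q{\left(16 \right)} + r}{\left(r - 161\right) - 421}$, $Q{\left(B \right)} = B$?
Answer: $- \frac{140640705}{407} \approx -3.4555 \cdot 10^{5}$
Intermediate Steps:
$s{\left(r \right)} = \frac{16 + r}{-582 + r}$ ($s{\left(r \right)} = \frac{16 + r}{\left(r - 161\right) - 421} = \frac{16 + r}{\left(-161 + r\right) - 421} = \frac{16 + r}{-582 + r}$)
$- \frac{139941}{s{\left(-423 \right)}} = - \frac{139941}{\frac{1}{-582 - 423} \left(16 - 423\right)} = - \frac{139941}{\frac{1}{-1005} \left(-407\right)} = - \frac{139941}{\left(- \frac{1}{1005}\right) \left(-407\right)} = - \frac{139941}{\frac{407}{1005}} = \left(-139941\right) \frac{1005}{407} = - \frac{140640705}{407}$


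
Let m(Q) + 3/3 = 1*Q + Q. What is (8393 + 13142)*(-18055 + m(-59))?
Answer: -391377090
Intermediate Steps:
m(Q) = -1 + 2*Q (m(Q) = -1 + (1*Q + Q) = -1 + (Q + Q) = -1 + 2*Q)
(8393 + 13142)*(-18055 + m(-59)) = (8393 + 13142)*(-18055 + (-1 + 2*(-59))) = 21535*(-18055 + (-1 - 118)) = 21535*(-18055 - 119) = 21535*(-18174) = -391377090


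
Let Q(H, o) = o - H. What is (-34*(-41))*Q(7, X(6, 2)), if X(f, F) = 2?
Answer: -6970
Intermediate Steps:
(-34*(-41))*Q(7, X(6, 2)) = (-34*(-41))*(2 - 1*7) = 1394*(2 - 7) = 1394*(-5) = -6970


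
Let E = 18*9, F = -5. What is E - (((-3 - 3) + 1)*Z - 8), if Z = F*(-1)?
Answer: 195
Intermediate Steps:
Z = 5 (Z = -5*(-1) = 5)
E = 162
E - (((-3 - 3) + 1)*Z - 8) = 162 - (((-3 - 3) + 1)*5 - 8) = 162 - ((-6 + 1)*5 - 8) = 162 - (-5*5 - 8) = 162 - (-25 - 8) = 162 - 1*(-33) = 162 + 33 = 195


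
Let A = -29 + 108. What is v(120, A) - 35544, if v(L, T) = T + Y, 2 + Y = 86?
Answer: -35381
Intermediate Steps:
Y = 84 (Y = -2 + 86 = 84)
A = 79
v(L, T) = 84 + T (v(L, T) = T + 84 = 84 + T)
v(120, A) - 35544 = (84 + 79) - 35544 = 163 - 35544 = -35381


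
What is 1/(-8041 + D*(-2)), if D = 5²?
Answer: -1/8091 ≈ -0.00012359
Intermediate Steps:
D = 25
1/(-8041 + D*(-2)) = 1/(-8041 + 25*(-2)) = 1/(-8041 - 50) = 1/(-8091) = -1/8091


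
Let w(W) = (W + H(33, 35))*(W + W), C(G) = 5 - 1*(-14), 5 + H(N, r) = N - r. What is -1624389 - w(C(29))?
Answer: -1624845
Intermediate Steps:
H(N, r) = -5 + N - r (H(N, r) = -5 + (N - r) = -5 + N - r)
C(G) = 19 (C(G) = 5 + 14 = 19)
w(W) = 2*W*(-7 + W) (w(W) = (W + (-5 + 33 - 1*35))*(W + W) = (W + (-5 + 33 - 35))*(2*W) = (W - 7)*(2*W) = (-7 + W)*(2*W) = 2*W*(-7 + W))
-1624389 - w(C(29)) = -1624389 - 2*19*(-7 + 19) = -1624389 - 2*19*12 = -1624389 - 1*456 = -1624389 - 456 = -1624845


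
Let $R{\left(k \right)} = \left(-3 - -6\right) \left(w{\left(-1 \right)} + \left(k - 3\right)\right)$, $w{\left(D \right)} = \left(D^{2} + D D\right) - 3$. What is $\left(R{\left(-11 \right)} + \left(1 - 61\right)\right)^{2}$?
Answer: $11025$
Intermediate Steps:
$w{\left(D \right)} = -3 + 2 D^{2}$ ($w{\left(D \right)} = \left(D^{2} + D^{2}\right) - 3 = 2 D^{2} - 3 = -3 + 2 D^{2}$)
$R{\left(k \right)} = -12 + 3 k$ ($R{\left(k \right)} = \left(-3 - -6\right) \left(\left(-3 + 2 \left(-1\right)^{2}\right) + \left(k - 3\right)\right) = \left(-3 + 6\right) \left(\left(-3 + 2 \cdot 1\right) + \left(-3 + k\right)\right) = 3 \left(\left(-3 + 2\right) + \left(-3 + k\right)\right) = 3 \left(-1 + \left(-3 + k\right)\right) = 3 \left(-4 + k\right) = -12 + 3 k$)
$\left(R{\left(-11 \right)} + \left(1 - 61\right)\right)^{2} = \left(\left(-12 + 3 \left(-11\right)\right) + \left(1 - 61\right)\right)^{2} = \left(\left(-12 - 33\right) + \left(1 - 61\right)\right)^{2} = \left(-45 - 60\right)^{2} = \left(-105\right)^{2} = 11025$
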